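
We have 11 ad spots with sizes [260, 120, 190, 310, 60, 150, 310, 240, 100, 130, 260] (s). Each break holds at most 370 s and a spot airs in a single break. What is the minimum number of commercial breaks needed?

7

Total = 310 + 310 + 260 + 260 + 240 + 190 + 150 + 130 + 120 + 100 + 60 = 2130 s.
Lower bound: ⌈2130/370⌉ = 6 commercial breaks.
A packing using 7 commercial breaks:
  break 1: 310 + 60 = 370
  break 2: 310 = 310
  break 3: 260 + 100 = 360
  break 4: 260 = 260
  break 5: 240 + 130 = 370
  break 6: 190 + 150 = 340
  break 7: 120 = 120
No arrangement into 6 commercial breaks stays within capacity, so 7 is optimal.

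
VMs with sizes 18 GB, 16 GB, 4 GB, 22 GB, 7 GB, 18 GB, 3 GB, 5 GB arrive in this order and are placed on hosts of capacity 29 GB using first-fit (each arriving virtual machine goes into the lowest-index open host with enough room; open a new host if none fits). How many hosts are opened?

4

  18 → host 1 (new)  [load 18/29]
  16 → host 2 (new)  [load 16/29]
  4 → host 1  [load 22/29]
  22 → host 3 (new)  [load 22/29]
  7 → host 1  [load 29/29]
  18 → host 4 (new)  [load 18/29]
  3 → host 2  [load 19/29]
  5 → host 2  [load 24/29]
4 hosts opened.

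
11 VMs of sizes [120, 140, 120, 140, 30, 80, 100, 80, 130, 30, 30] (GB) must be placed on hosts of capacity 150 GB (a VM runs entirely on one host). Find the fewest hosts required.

8

Total = 140 + 140 + 130 + 120 + 120 + 100 + 80 + 80 + 30 + 30 + 30 = 1000 GB.
Lower bound: ⌈1000/150⌉ = 7 hosts.
Also, 8 VMs each exceed 75 GB, and no two of those can share a host, so at least 8 hosts are needed.
A packing using 8 hosts:
  host 1: 140 = 140
  host 2: 140 = 140
  host 3: 130 = 130
  host 4: 120 + 30 = 150
  host 5: 120 + 30 = 150
  host 6: 100 + 30 = 130
  host 7: 80 = 80
  host 8: 80 = 80
This matches the lower bound, so 8 is optimal.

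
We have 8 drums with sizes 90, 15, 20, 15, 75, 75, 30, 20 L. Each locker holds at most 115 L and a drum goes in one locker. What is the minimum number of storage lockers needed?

4

Total = 90 + 75 + 75 + 30 + 20 + 20 + 15 + 15 = 340 L.
Lower bound: ⌈340/115⌉ = 3 storage lockers.
A packing using 4 storage lockers:
  locker 1: 90 + 20 = 110
  locker 2: 75 + 30 = 105
  locker 3: 75 + 20 + 15 = 110
  locker 4: 15 = 15
No arrangement into 3 storage lockers stays within capacity, so 4 is optimal.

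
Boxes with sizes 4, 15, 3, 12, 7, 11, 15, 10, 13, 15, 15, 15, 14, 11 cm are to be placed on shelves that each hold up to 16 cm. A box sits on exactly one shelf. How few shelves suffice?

12

Total = 15 + 15 + 15 + 15 + 15 + 14 + 13 + 12 + 11 + 11 + 10 + 7 + 4 + 3 = 160 cm.
Lower bound: ⌈160/16⌉ = 10 shelves.
Also, 11 boxes each exceed 8 cm, and no two of those can share a shelf, so at least 11 shelves are needed.
A packing using 12 shelves:
  shelf 1: 15 = 15
  shelf 2: 15 = 15
  shelf 3: 15 = 15
  shelf 4: 15 = 15
  shelf 5: 15 = 15
  shelf 6: 14 = 14
  shelf 7: 13 + 3 = 16
  shelf 8: 12 + 4 = 16
  shelf 9: 11 = 11
  shelf 10: 11 = 11
  shelf 11: 10 = 10
  shelf 12: 7 = 7
No arrangement into 11 shelves stays within capacity, so 12 is optimal.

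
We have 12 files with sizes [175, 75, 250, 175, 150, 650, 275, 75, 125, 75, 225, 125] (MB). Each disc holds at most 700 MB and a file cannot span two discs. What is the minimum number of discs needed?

4

Total = 650 + 275 + 250 + 225 + 175 + 175 + 150 + 125 + 125 + 75 + 75 + 75 = 2375 MB.
Lower bound: ⌈2375/700⌉ = 4 discs.
A packing using 4 discs:
  disc 1: 650 = 650
  disc 2: 275 + 250 + 175 = 700
  disc 3: 225 + 175 + 150 + 125 = 675
  disc 4: 125 + 75 + 75 + 75 = 350
This matches the lower bound, so 4 is optimal.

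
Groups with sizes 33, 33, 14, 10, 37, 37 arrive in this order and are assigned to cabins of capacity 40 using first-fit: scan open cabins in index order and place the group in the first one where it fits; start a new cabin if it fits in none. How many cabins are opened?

  33 → cabin 1 (new)  [load 33/40]
  33 → cabin 2 (new)  [load 33/40]
  14 → cabin 3 (new)  [load 14/40]
  10 → cabin 3  [load 24/40]
  37 → cabin 4 (new)  [load 37/40]
  37 → cabin 5 (new)  [load 37/40]
5 cabins opened.

5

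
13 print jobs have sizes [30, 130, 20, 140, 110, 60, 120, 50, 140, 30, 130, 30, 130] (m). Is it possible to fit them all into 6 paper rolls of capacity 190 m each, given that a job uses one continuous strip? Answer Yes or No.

Total = 1120 m; ⌈1120/190⌉ = 6.
7 print jobs each exceed half the capacity and cannot share a roll, forcing at least 7 paper rolls.
At least 7 paper rolls are required, but only 6 are allowed.

No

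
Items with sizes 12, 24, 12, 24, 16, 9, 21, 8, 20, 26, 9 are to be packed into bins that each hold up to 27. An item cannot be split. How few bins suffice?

Total = 26 + 24 + 24 + 21 + 20 + 16 + 12 + 12 + 9 + 9 + 8 = 181.
Lower bound: ⌈181/27⌉ = 7 bins.
A packing using 8 bins:
  bin 1: 26 = 26
  bin 2: 24 = 24
  bin 3: 24 = 24
  bin 4: 21 = 21
  bin 5: 20 = 20
  bin 6: 16 + 9 = 25
  bin 7: 12 + 12 = 24
  bin 8: 9 + 8 = 17
No arrangement into 7 bins stays within capacity, so 8 is optimal.

8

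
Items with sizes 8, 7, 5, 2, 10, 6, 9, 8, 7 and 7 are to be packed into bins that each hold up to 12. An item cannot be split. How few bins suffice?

Total = 10 + 9 + 8 + 8 + 7 + 7 + 7 + 6 + 5 + 2 = 69.
Lower bound: ⌈69/12⌉ = 6 bins.
Also, 7 items each exceed 6, and no two of those can share a bin, so at least 7 bins are needed.
A packing using 8 bins:
  bin 1: 10 + 2 = 12
  bin 2: 9 = 9
  bin 3: 8 = 8
  bin 4: 8 = 8
  bin 5: 7 + 5 = 12
  bin 6: 7 = 7
  bin 7: 7 = 7
  bin 8: 6 = 6
No arrangement into 7 bins stays within capacity, so 8 is optimal.

8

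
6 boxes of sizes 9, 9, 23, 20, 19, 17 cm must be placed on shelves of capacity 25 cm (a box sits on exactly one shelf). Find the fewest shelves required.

5

Total = 23 + 20 + 19 + 17 + 9 + 9 = 97 cm.
Lower bound: ⌈97/25⌉ = 4 shelves.
A packing using 5 shelves:
  shelf 1: 23 = 23
  shelf 2: 20 = 20
  shelf 3: 19 = 19
  shelf 4: 17 = 17
  shelf 5: 9 + 9 = 18
No arrangement into 4 shelves stays within capacity, so 5 is optimal.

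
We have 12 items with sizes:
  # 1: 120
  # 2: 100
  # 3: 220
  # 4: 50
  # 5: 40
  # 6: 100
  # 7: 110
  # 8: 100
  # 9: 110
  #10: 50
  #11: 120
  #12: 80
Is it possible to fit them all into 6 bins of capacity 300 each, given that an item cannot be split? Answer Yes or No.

A valid assignment using 5 bins:
  bin 1: 220 + 80 = 300
  bin 2: 120 + 120 + 50 = 290
  bin 3: 110 + 110 + 50 = 270
  bin 4: 100 + 100 + 100 = 300
  bin 5: 40 = 40
That uses only 5 ≤ 6, so 6 bins are enough.

Yes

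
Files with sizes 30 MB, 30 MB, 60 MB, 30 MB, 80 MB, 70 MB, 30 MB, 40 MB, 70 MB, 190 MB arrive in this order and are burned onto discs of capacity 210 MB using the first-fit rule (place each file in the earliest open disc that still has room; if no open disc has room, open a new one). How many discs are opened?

4

  30 → disc 1 (new)  [load 30/210]
  30 → disc 1  [load 60/210]
  60 → disc 1  [load 120/210]
  30 → disc 1  [load 150/210]
  80 → disc 2 (new)  [load 80/210]
  70 → disc 2  [load 150/210]
  30 → disc 1  [load 180/210]
  40 → disc 2  [load 190/210]
  70 → disc 3 (new)  [load 70/210]
  190 → disc 4 (new)  [load 190/210]
4 discs opened.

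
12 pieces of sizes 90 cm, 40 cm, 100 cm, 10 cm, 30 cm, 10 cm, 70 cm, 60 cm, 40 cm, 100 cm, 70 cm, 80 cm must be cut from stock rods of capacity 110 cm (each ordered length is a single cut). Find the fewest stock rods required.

7

Total = 100 + 100 + 90 + 80 + 70 + 70 + 60 + 40 + 40 + 30 + 10 + 10 = 700 cm.
Lower bound: ⌈700/110⌉ = 7 stock rods.
A packing using 7 stock rods:
  stock rod 1: 100 + 10 = 110
  stock rod 2: 100 + 10 = 110
  stock rod 3: 90 = 90
  stock rod 4: 80 + 30 = 110
  stock rod 5: 70 + 40 = 110
  stock rod 6: 70 + 40 = 110
  stock rod 7: 60 = 60
This matches the lower bound, so 7 is optimal.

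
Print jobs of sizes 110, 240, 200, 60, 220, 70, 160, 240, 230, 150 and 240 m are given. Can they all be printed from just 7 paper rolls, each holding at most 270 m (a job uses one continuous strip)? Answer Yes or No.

No

Total = 1920 m; ⌈1920/270⌉ = 8.
At least 8 paper rolls are required, but only 7 are allowed.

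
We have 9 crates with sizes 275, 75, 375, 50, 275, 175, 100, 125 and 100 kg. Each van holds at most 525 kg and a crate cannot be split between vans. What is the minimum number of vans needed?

3

Total = 375 + 275 + 275 + 175 + 125 + 100 + 100 + 75 + 50 = 1550 kg.
Lower bound: ⌈1550/525⌉ = 3 vans.
A packing using 3 vans:
  van 1: 375 + 125 = 500
  van 2: 275 + 175 + 75 = 525
  van 3: 275 + 100 + 100 + 50 = 525
This matches the lower bound, so 3 is optimal.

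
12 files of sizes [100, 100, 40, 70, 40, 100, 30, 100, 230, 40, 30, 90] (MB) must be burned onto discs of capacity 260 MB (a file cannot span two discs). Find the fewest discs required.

4

Total = 230 + 100 + 100 + 100 + 100 + 90 + 70 + 40 + 40 + 40 + 30 + 30 = 970 MB.
Lower bound: ⌈970/260⌉ = 4 discs.
A packing using 4 discs:
  disc 1: 230 + 30 = 260
  disc 2: 100 + 100 + 40 = 240
  disc 3: 100 + 100 + 40 = 240
  disc 4: 90 + 70 + 40 + 30 = 230
This matches the lower bound, so 4 is optimal.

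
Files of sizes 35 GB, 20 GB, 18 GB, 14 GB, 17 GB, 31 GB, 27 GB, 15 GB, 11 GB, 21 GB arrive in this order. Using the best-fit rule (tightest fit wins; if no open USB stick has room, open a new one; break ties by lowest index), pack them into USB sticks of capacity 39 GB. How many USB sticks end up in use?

  35 → USB stick 1 (new)  [load 35/39]
  20 → USB stick 2 (new)  [load 20/39]
  18 → USB stick 2  [load 38/39]
  14 → USB stick 3 (new)  [load 14/39]
  17 → USB stick 3  [load 31/39]
  31 → USB stick 4 (new)  [load 31/39]
  27 → USB stick 5 (new)  [load 27/39]
  15 → USB stick 6 (new)  [load 15/39]
  11 → USB stick 5  [load 38/39]
  21 → USB stick 6  [load 36/39]
6 USB sticks opened.

6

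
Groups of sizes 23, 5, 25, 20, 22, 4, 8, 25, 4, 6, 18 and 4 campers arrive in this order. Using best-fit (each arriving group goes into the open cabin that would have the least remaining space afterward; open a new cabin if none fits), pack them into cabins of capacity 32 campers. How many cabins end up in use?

  23 → cabin 1 (new)  [load 23/32]
  5 → cabin 1  [load 28/32]
  25 → cabin 2 (new)  [load 25/32]
  20 → cabin 3 (new)  [load 20/32]
  22 → cabin 4 (new)  [load 22/32]
  4 → cabin 1  [load 32/32]
  8 → cabin 4  [load 30/32]
  25 → cabin 5 (new)  [load 25/32]
  4 → cabin 2  [load 29/32]
  6 → cabin 5  [load 31/32]
  18 → cabin 6 (new)  [load 18/32]
  4 → cabin 3  [load 24/32]
6 cabins opened.

6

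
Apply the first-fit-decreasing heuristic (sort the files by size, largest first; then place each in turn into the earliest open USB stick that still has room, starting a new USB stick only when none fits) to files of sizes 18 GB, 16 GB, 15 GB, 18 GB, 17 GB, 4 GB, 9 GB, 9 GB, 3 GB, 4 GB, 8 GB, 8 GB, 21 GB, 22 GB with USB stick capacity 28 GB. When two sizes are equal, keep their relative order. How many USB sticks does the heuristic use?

Sorted descending: 22, 21, 18, 18, 17, 16, 15, 9, 9, 8, 8, 4, 4, 3.
  22 → USB stick 1 (new)  [load 22/28]
  21 → USB stick 2 (new)  [load 21/28]
  18 → USB stick 3 (new)  [load 18/28]
  18 → USB stick 4 (new)  [load 18/28]
  17 → USB stick 5 (new)  [load 17/28]
  16 → USB stick 6 (new)  [load 16/28]
  15 → USB stick 7 (new)  [load 15/28]
  9 → USB stick 3  [load 27/28]
  9 → USB stick 4  [load 27/28]
  8 → USB stick 5  [load 25/28]
  8 → USB stick 6  [load 24/28]
  4 → USB stick 1  [load 26/28]
  4 → USB stick 2  [load 25/28]
  3 → USB stick 2  [load 28/28]
7 USB sticks opened.

7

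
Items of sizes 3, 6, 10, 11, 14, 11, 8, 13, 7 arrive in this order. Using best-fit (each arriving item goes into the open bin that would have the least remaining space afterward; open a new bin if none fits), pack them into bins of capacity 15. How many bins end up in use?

7

  3 → bin 1 (new)  [load 3/15]
  6 → bin 1  [load 9/15]
  10 → bin 2 (new)  [load 10/15]
  11 → bin 3 (new)  [load 11/15]
  14 → bin 4 (new)  [load 14/15]
  11 → bin 5 (new)  [load 11/15]
  8 → bin 6 (new)  [load 8/15]
  13 → bin 7 (new)  [load 13/15]
  7 → bin 6  [load 15/15]
7 bins opened.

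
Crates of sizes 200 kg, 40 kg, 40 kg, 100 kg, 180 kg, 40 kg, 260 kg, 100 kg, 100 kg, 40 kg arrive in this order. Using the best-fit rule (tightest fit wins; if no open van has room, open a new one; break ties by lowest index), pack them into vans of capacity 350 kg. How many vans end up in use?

  200 → van 1 (new)  [load 200/350]
  40 → van 1  [load 240/350]
  40 → van 1  [load 280/350]
  100 → van 2 (new)  [load 100/350]
  180 → van 2  [load 280/350]
  40 → van 1  [load 320/350]
  260 → van 3 (new)  [load 260/350]
  100 → van 4 (new)  [load 100/350]
  100 → van 4  [load 200/350]
  40 → van 2  [load 320/350]
4 vans opened.

4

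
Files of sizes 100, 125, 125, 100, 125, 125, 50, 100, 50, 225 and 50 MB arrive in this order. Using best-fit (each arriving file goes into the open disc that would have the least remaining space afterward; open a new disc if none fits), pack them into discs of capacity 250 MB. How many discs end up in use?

5

  100 → disc 1 (new)  [load 100/250]
  125 → disc 1  [load 225/250]
  125 → disc 2 (new)  [load 125/250]
  100 → disc 2  [load 225/250]
  125 → disc 3 (new)  [load 125/250]
  125 → disc 3  [load 250/250]
  50 → disc 4 (new)  [load 50/250]
  100 → disc 4  [load 150/250]
  50 → disc 4  [load 200/250]
  225 → disc 5 (new)  [load 225/250]
  50 → disc 4  [load 250/250]
5 discs opened.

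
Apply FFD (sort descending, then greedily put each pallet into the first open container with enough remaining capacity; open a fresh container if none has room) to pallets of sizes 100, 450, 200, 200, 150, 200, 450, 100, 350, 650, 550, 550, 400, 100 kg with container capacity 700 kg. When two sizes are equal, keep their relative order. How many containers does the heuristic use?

Sorted descending: 650, 550, 550, 450, 450, 400, 350, 200, 200, 200, 150, 100, 100, 100.
  650 → container 1 (new)  [load 650/700]
  550 → container 2 (new)  [load 550/700]
  550 → container 3 (new)  [load 550/700]
  450 → container 4 (new)  [load 450/700]
  450 → container 5 (new)  [load 450/700]
  400 → container 6 (new)  [load 400/700]
  350 → container 7 (new)  [load 350/700]
  200 → container 4  [load 650/700]
  200 → container 5  [load 650/700]
  200 → container 6  [load 600/700]
  150 → container 2  [load 700/700]
  100 → container 3  [load 650/700]
  100 → container 6  [load 700/700]
  100 → container 7  [load 450/700]
7 containers opened.

7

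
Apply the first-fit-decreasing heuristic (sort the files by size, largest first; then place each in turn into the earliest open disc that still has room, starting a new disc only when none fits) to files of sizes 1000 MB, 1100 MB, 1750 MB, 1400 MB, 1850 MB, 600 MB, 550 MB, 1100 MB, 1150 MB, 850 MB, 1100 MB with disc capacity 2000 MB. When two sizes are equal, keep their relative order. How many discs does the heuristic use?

8

Sorted descending: 1850, 1750, 1400, 1150, 1100, 1100, 1100, 1000, 850, 600, 550.
  1850 → disc 1 (new)  [load 1850/2000]
  1750 → disc 2 (new)  [load 1750/2000]
  1400 → disc 3 (new)  [load 1400/2000]
  1150 → disc 4 (new)  [load 1150/2000]
  1100 → disc 5 (new)  [load 1100/2000]
  1100 → disc 6 (new)  [load 1100/2000]
  1100 → disc 7 (new)  [load 1100/2000]
  1000 → disc 8 (new)  [load 1000/2000]
  850 → disc 4  [load 2000/2000]
  600 → disc 3  [load 2000/2000]
  550 → disc 5  [load 1650/2000]
8 discs opened.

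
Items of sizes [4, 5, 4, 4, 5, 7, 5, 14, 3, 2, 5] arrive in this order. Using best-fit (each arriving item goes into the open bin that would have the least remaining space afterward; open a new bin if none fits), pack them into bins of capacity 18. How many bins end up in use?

4

  4 → bin 1 (new)  [load 4/18]
  5 → bin 1  [load 9/18]
  4 → bin 1  [load 13/18]
  4 → bin 1  [load 17/18]
  5 → bin 2 (new)  [load 5/18]
  7 → bin 2  [load 12/18]
  5 → bin 2  [load 17/18]
  14 → bin 3 (new)  [load 14/18]
  3 → bin 3  [load 17/18]
  2 → bin 4 (new)  [load 2/18]
  5 → bin 4  [load 7/18]
4 bins opened.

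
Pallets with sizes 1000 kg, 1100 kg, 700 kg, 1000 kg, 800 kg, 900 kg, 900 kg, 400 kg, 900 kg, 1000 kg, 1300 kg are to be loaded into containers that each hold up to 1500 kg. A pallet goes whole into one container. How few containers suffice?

9

Total = 1300 + 1100 + 1000 + 1000 + 1000 + 900 + 900 + 900 + 800 + 700 + 400 = 10000 kg.
Lower bound: ⌈10000/1500⌉ = 7 containers.
Also, 9 pallets each exceed 750 kg, and no two of those can share a container, so at least 9 containers are needed.
A packing using 9 containers:
  container 1: 1300 = 1300
  container 2: 1100 + 400 = 1500
  container 3: 1000 = 1000
  container 4: 1000 = 1000
  container 5: 1000 = 1000
  container 6: 900 = 900
  container 7: 900 = 900
  container 8: 900 = 900
  container 9: 800 + 700 = 1500
This matches the lower bound, so 9 is optimal.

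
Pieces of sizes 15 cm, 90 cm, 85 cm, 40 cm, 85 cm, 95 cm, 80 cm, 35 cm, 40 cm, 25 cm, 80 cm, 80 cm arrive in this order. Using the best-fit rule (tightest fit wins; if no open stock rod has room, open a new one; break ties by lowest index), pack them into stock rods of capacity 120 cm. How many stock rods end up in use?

  15 → stock rod 1 (new)  [load 15/120]
  90 → stock rod 1  [load 105/120]
  85 → stock rod 2 (new)  [load 85/120]
  40 → stock rod 3 (new)  [load 40/120]
  85 → stock rod 4 (new)  [load 85/120]
  95 → stock rod 5 (new)  [load 95/120]
  80 → stock rod 3  [load 120/120]
  35 → stock rod 2  [load 120/120]
  40 → stock rod 6 (new)  [load 40/120]
  25 → stock rod 5  [load 120/120]
  80 → stock rod 6  [load 120/120]
  80 → stock rod 7 (new)  [load 80/120]
7 stock rods opened.

7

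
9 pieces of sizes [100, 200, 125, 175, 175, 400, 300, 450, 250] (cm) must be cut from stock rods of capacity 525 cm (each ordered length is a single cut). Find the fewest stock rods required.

5

Total = 450 + 400 + 300 + 250 + 200 + 175 + 175 + 125 + 100 = 2175 cm.
Lower bound: ⌈2175/525⌉ = 5 stock rods.
A packing using 5 stock rods:
  stock rod 1: 450 = 450
  stock rod 2: 400 + 125 = 525
  stock rod 3: 300 + 200 = 500
  stock rod 4: 250 + 175 + 100 = 525
  stock rod 5: 175 = 175
This matches the lower bound, so 5 is optimal.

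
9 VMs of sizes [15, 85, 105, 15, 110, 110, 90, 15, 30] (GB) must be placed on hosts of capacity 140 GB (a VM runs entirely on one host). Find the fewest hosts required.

5

Total = 110 + 110 + 105 + 90 + 85 + 30 + 15 + 15 + 15 = 575 GB.
Lower bound: ⌈575/140⌉ = 5 hosts.
A packing using 5 hosts:
  host 1: 110 + 30 = 140
  host 2: 110 + 15 + 15 = 140
  host 3: 105 + 15 = 120
  host 4: 90 = 90
  host 5: 85 = 85
This matches the lower bound, so 5 is optimal.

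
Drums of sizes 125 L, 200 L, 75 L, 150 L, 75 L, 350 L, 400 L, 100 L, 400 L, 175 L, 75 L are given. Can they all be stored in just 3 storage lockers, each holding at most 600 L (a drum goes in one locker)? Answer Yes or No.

No

Total = 2125 L; ⌈2125/600⌉ = 4.
At least 4 storage lockers are required, but only 3 are allowed.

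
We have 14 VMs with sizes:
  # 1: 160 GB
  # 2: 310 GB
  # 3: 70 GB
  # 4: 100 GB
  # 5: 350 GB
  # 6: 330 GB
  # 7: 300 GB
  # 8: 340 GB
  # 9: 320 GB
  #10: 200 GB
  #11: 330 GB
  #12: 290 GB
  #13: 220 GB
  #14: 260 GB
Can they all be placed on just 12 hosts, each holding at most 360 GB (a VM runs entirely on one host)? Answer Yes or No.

A valid assignment using 11 hosts:
  host 1: 350 = 350
  host 2: 340 = 340
  host 3: 330 = 330
  host 4: 330 = 330
  host 5: 320 = 320
  host 6: 310 = 310
  host 7: 300 = 300
  host 8: 290 + 70 = 360
  host 9: 260 + 100 = 360
  host 10: 220 = 220
  host 11: 200 + 160 = 360
That uses only 11 ≤ 12, so 12 hosts are enough.

Yes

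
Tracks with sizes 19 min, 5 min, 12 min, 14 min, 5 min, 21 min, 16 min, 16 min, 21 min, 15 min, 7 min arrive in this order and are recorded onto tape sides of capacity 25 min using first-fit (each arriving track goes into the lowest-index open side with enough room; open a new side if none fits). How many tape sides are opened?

  19 → side 1 (new)  [load 19/25]
  5 → side 1  [load 24/25]
  12 → side 2 (new)  [load 12/25]
  14 → side 3 (new)  [load 14/25]
  5 → side 2  [load 17/25]
  21 → side 4 (new)  [load 21/25]
  16 → side 5 (new)  [load 16/25]
  16 → side 6 (new)  [load 16/25]
  21 → side 7 (new)  [load 21/25]
  15 → side 8 (new)  [load 15/25]
  7 → side 2  [load 24/25]
8 tape sides opened.

8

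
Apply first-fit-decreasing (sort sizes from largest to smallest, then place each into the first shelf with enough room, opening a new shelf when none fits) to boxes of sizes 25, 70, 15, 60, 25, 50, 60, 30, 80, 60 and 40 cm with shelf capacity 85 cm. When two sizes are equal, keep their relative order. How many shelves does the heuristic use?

7

Sorted descending: 80, 70, 60, 60, 60, 50, 40, 30, 25, 25, 15.
  80 → shelf 1 (new)  [load 80/85]
  70 → shelf 2 (new)  [load 70/85]
  60 → shelf 3 (new)  [load 60/85]
  60 → shelf 4 (new)  [load 60/85]
  60 → shelf 5 (new)  [load 60/85]
  50 → shelf 6 (new)  [load 50/85]
  40 → shelf 7 (new)  [load 40/85]
  30 → shelf 6  [load 80/85]
  25 → shelf 3  [load 85/85]
  25 → shelf 4  [load 85/85]
  15 → shelf 2  [load 85/85]
7 shelves opened.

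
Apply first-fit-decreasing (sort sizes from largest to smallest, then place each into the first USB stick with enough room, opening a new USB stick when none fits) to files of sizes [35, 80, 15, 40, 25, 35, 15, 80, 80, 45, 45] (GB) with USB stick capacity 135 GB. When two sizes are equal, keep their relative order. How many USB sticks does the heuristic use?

4

Sorted descending: 80, 80, 80, 45, 45, 40, 35, 35, 25, 15, 15.
  80 → USB stick 1 (new)  [load 80/135]
  80 → USB stick 2 (new)  [load 80/135]
  80 → USB stick 3 (new)  [load 80/135]
  45 → USB stick 1  [load 125/135]
  45 → USB stick 2  [load 125/135]
  40 → USB stick 3  [load 120/135]
  35 → USB stick 4 (new)  [load 35/135]
  35 → USB stick 4  [load 70/135]
  25 → USB stick 4  [load 95/135]
  15 → USB stick 3  [load 135/135]
  15 → USB stick 4  [load 110/135]
4 USB sticks opened.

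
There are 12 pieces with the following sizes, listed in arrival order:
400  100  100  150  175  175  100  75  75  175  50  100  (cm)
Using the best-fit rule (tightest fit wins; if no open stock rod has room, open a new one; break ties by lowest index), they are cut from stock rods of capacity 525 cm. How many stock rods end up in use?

  400 → stock rod 1 (new)  [load 400/525]
  100 → stock rod 1  [load 500/525]
  100 → stock rod 2 (new)  [load 100/525]
  150 → stock rod 2  [load 250/525]
  175 → stock rod 2  [load 425/525]
  175 → stock rod 3 (new)  [load 175/525]
  100 → stock rod 2  [load 525/525]
  75 → stock rod 3  [load 250/525]
  75 → stock rod 3  [load 325/525]
  175 → stock rod 3  [load 500/525]
  50 → stock rod 4 (new)  [load 50/525]
  100 → stock rod 4  [load 150/525]
4 stock rods opened.

4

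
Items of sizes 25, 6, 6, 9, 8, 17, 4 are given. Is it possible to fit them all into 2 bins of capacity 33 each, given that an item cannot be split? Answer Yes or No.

Total = 75; ⌈75/33⌉ = 3.
At least 3 bins are required, but only 2 are allowed.

No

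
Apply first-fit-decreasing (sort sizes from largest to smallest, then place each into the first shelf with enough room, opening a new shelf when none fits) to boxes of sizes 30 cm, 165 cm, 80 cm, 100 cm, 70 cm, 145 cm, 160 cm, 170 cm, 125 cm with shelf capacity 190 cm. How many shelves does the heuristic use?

7

Sorted descending: 170, 165, 160, 145, 125, 100, 80, 70, 30.
  170 → shelf 1 (new)  [load 170/190]
  165 → shelf 2 (new)  [load 165/190]
  160 → shelf 3 (new)  [load 160/190]
  145 → shelf 4 (new)  [load 145/190]
  125 → shelf 5 (new)  [load 125/190]
  100 → shelf 6 (new)  [load 100/190]
  80 → shelf 6  [load 180/190]
  70 → shelf 7 (new)  [load 70/190]
  30 → shelf 3  [load 190/190]
7 shelves opened.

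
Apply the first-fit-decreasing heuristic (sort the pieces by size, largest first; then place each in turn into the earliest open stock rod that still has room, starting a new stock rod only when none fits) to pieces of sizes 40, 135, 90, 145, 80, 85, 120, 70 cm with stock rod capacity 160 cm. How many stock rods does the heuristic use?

Sorted descending: 145, 135, 120, 90, 85, 80, 70, 40.
  145 → stock rod 1 (new)  [load 145/160]
  135 → stock rod 2 (new)  [load 135/160]
  120 → stock rod 3 (new)  [load 120/160]
  90 → stock rod 4 (new)  [load 90/160]
  85 → stock rod 5 (new)  [load 85/160]
  80 → stock rod 6 (new)  [load 80/160]
  70 → stock rod 4  [load 160/160]
  40 → stock rod 3  [load 160/160]
6 stock rods opened.

6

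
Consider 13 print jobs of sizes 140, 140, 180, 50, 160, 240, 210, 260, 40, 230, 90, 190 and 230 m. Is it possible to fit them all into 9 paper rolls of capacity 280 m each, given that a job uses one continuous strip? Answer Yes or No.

Yes

A valid assignment using 9 paper rolls:
  roll 1: 260 = 260
  roll 2: 240 + 40 = 280
  roll 3: 230 + 50 = 280
  roll 4: 230 = 230
  roll 5: 210 = 210
  roll 6: 190 + 90 = 280
  roll 7: 180 = 180
  roll 8: 160 = 160
  roll 9: 140 + 140 = 280
Every load is within 280 m, so 9 paper rolls suffice.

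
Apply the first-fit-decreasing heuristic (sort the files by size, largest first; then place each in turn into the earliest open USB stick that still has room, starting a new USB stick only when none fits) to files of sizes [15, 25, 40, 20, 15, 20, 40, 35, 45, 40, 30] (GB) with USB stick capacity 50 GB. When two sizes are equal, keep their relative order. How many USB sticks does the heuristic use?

8

Sorted descending: 45, 40, 40, 40, 35, 30, 25, 20, 20, 15, 15.
  45 → USB stick 1 (new)  [load 45/50]
  40 → USB stick 2 (new)  [load 40/50]
  40 → USB stick 3 (new)  [load 40/50]
  40 → USB stick 4 (new)  [load 40/50]
  35 → USB stick 5 (new)  [load 35/50]
  30 → USB stick 6 (new)  [load 30/50]
  25 → USB stick 7 (new)  [load 25/50]
  20 → USB stick 6  [load 50/50]
  20 → USB stick 7  [load 45/50]
  15 → USB stick 5  [load 50/50]
  15 → USB stick 8 (new)  [load 15/50]
8 USB sticks opened.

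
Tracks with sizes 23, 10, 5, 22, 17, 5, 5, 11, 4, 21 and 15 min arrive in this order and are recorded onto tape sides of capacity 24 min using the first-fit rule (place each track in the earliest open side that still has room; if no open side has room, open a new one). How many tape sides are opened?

7

  23 → side 1 (new)  [load 23/24]
  10 → side 2 (new)  [load 10/24]
  5 → side 2  [load 15/24]
  22 → side 3 (new)  [load 22/24]
  17 → side 4 (new)  [load 17/24]
  5 → side 2  [load 20/24]
  5 → side 4  [load 22/24]
  11 → side 5 (new)  [load 11/24]
  4 → side 2  [load 24/24]
  21 → side 6 (new)  [load 21/24]
  15 → side 7 (new)  [load 15/24]
7 tape sides opened.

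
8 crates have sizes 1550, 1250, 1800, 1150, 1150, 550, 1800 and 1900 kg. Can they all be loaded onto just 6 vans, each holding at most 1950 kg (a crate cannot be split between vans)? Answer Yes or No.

Total = 11150 kg; ⌈11150/1950⌉ = 6.
7 crates each exceed half the capacity and cannot share a van, forcing at least 7 vans.
At least 7 vans are required, but only 6 are allowed.

No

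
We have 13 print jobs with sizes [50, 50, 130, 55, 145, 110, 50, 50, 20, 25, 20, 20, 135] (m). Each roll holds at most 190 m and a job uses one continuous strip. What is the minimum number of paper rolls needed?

Total = 145 + 135 + 130 + 110 + 55 + 50 + 50 + 50 + 50 + 25 + 20 + 20 + 20 = 860 m.
Lower bound: ⌈860/190⌉ = 5 paper rolls.
A packing using 5 paper rolls:
  roll 1: 145 + 25 + 20 = 190
  roll 2: 135 + 55 = 190
  roll 3: 130 + 50 = 180
  roll 4: 110 + 50 + 20 = 180
  roll 5: 50 + 50 + 20 = 120
This matches the lower bound, so 5 is optimal.

5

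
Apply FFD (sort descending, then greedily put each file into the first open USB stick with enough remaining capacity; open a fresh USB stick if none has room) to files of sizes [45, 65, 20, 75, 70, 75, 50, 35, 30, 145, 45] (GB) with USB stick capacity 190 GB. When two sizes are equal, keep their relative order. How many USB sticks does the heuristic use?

Sorted descending: 145, 75, 75, 70, 65, 50, 45, 45, 35, 30, 20.
  145 → USB stick 1 (new)  [load 145/190]
  75 → USB stick 2 (new)  [load 75/190]
  75 → USB stick 2  [load 150/190]
  70 → USB stick 3 (new)  [load 70/190]
  65 → USB stick 3  [load 135/190]
  50 → USB stick 3  [load 185/190]
  45 → USB stick 1  [load 190/190]
  45 → USB stick 4 (new)  [load 45/190]
  35 → USB stick 2  [load 185/190]
  30 → USB stick 4  [load 75/190]
  20 → USB stick 4  [load 95/190]
4 USB sticks opened.

4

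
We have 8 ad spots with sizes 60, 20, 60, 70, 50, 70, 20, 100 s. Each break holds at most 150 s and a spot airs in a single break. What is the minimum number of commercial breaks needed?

3

Total = 100 + 70 + 70 + 60 + 60 + 50 + 20 + 20 = 450 s.
Lower bound: ⌈450/150⌉ = 3 commercial breaks.
A packing using 3 commercial breaks:
  break 1: 100 + 50 = 150
  break 2: 70 + 60 + 20 = 150
  break 3: 70 + 60 + 20 = 150
This matches the lower bound, so 3 is optimal.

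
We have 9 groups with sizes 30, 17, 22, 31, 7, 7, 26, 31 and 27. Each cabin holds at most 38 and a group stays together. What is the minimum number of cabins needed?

Total = 31 + 31 + 30 + 27 + 26 + 22 + 17 + 7 + 7 = 198.
Lower bound: ⌈198/38⌉ = 6 cabins.
A packing using 7 cabins:
  cabin 1: 31 + 7 = 38
  cabin 2: 31 + 7 = 38
  cabin 3: 30 = 30
  cabin 4: 27 = 27
  cabin 5: 26 = 26
  cabin 6: 22 = 22
  cabin 7: 17 = 17
No arrangement into 6 cabins stays within capacity, so 7 is optimal.

7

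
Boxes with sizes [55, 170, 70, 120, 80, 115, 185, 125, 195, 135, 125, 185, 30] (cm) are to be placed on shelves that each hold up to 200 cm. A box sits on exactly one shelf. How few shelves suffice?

Total = 195 + 185 + 185 + 170 + 135 + 125 + 125 + 120 + 115 + 80 + 70 + 55 + 30 = 1590 cm.
Lower bound: ⌈1590/200⌉ = 8 shelves.
Also, 9 boxes each exceed 100 cm, and no two of those can share a shelf, so at least 9 shelves are needed.
A packing using 9 shelves:
  shelf 1: 195 = 195
  shelf 2: 185 = 185
  shelf 3: 185 = 185
  shelf 4: 170 + 30 = 200
  shelf 5: 135 + 55 = 190
  shelf 6: 125 + 70 = 195
  shelf 7: 125 = 125
  shelf 8: 120 + 80 = 200
  shelf 9: 115 = 115
This matches the lower bound, so 9 is optimal.

9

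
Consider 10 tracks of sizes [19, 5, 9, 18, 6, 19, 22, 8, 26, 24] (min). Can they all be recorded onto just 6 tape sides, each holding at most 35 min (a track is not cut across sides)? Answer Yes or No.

A valid assignment using 6 tape sides:
  side 1: 26 + 9 = 35
  side 2: 24 + 8 = 32
  side 3: 22 + 6 + 5 = 33
  side 4: 19 = 19
  side 5: 19 = 19
  side 6: 18 = 18
Every load is within 35 min, so 6 tape sides suffice.

Yes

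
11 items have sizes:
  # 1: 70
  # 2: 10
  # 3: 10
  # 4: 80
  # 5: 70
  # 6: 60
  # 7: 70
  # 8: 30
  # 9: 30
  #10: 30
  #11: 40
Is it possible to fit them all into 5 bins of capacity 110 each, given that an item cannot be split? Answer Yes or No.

Yes

A valid assignment using 5 bins:
  bin 1: 80 + 30 = 110
  bin 2: 70 + 40 = 110
  bin 3: 70 + 30 + 10 = 110
  bin 4: 70 + 30 + 10 = 110
  bin 5: 60 = 60
Every load is within 110, so 5 bins suffice.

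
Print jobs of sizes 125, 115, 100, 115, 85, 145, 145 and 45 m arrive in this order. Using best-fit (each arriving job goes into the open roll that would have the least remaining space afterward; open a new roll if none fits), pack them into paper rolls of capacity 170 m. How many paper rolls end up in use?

  125 → roll 1 (new)  [load 125/170]
  115 → roll 2 (new)  [load 115/170]
  100 → roll 3 (new)  [load 100/170]
  115 → roll 4 (new)  [load 115/170]
  85 → roll 5 (new)  [load 85/170]
  145 → roll 6 (new)  [load 145/170]
  145 → roll 7 (new)  [load 145/170]
  45 → roll 1  [load 170/170]
7 paper rolls opened.

7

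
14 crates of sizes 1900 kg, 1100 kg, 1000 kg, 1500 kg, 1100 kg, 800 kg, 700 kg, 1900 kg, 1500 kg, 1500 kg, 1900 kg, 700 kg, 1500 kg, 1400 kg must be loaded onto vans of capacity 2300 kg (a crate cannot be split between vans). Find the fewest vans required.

10

Total = 1900 + 1900 + 1900 + 1500 + 1500 + 1500 + 1500 + 1400 + 1100 + 1100 + 1000 + 800 + 700 + 700 = 18500 kg.
Lower bound: ⌈18500/2300⌉ = 9 vans.
A packing using 10 vans:
  van 1: 1900 = 1900
  van 2: 1900 = 1900
  van 3: 1900 = 1900
  van 4: 1500 + 800 = 2300
  van 5: 1500 + 700 = 2200
  van 6: 1500 + 700 = 2200
  van 7: 1500 = 1500
  van 8: 1400 = 1400
  van 9: 1100 + 1100 = 2200
  van 10: 1000 = 1000
No arrangement into 9 vans stays within capacity, so 10 is optimal.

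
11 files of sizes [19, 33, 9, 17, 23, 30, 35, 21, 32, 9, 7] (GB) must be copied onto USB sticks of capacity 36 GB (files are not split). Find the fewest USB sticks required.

Total = 35 + 33 + 32 + 30 + 23 + 21 + 19 + 17 + 9 + 9 + 7 = 235 GB.
Lower bound: ⌈235/36⌉ = 7 USB sticks.
A packing using 8 USB sticks:
  USB stick 1: 35 = 35
  USB stick 2: 33 = 33
  USB stick 3: 32 = 32
  USB stick 4: 30 = 30
  USB stick 5: 23 + 9 = 32
  USB stick 6: 21 + 9 = 30
  USB stick 7: 19 + 17 = 36
  USB stick 8: 7 = 7
No arrangement into 7 USB sticks stays within capacity, so 8 is optimal.

8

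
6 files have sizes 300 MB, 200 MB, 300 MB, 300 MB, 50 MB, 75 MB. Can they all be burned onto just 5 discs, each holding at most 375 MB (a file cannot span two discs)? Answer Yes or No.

Yes

A valid assignment using 4 discs:
  disc 1: 300 + 75 = 375
  disc 2: 300 + 50 = 350
  disc 3: 300 = 300
  disc 4: 200 = 200
That uses only 4 ≤ 5, so 5 discs are enough.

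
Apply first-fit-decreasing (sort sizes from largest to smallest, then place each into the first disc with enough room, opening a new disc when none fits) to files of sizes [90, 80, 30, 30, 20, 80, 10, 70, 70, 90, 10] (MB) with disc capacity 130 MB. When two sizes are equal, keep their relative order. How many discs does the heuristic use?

Sorted descending: 90, 90, 80, 80, 70, 70, 30, 30, 20, 10, 10.
  90 → disc 1 (new)  [load 90/130]
  90 → disc 2 (new)  [load 90/130]
  80 → disc 3 (new)  [load 80/130]
  80 → disc 4 (new)  [load 80/130]
  70 → disc 5 (new)  [load 70/130]
  70 → disc 6 (new)  [load 70/130]
  30 → disc 1  [load 120/130]
  30 → disc 2  [load 120/130]
  20 → disc 3  [load 100/130]
  10 → disc 1  [load 130/130]
  10 → disc 2  [load 130/130]
6 discs opened.

6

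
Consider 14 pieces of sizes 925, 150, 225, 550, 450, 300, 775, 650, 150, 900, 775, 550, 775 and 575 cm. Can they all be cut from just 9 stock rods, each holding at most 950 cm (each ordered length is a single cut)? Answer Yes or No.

No

Total = 7750 cm; ⌈7750/950⌉ = 9.
The bound of 9 does not rule out 9, but exhaustive search shows no assignment into 9 stock rods of capacity 950 cm exists — the minimum is 10.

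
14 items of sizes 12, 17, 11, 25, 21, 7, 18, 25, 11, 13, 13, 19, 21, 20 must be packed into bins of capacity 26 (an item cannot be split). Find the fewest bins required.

11

Total = 25 + 25 + 21 + 21 + 20 + 19 + 18 + 17 + 13 + 13 + 12 + 11 + 11 + 7 = 233.
Lower bound: ⌈233/26⌉ = 9 bins.
A packing using 11 bins:
  bin 1: 25 = 25
  bin 2: 25 = 25
  bin 3: 21 = 21
  bin 4: 21 = 21
  bin 5: 20 = 20
  bin 6: 19 + 7 = 26
  bin 7: 18 = 18
  bin 8: 17 = 17
  bin 9: 13 + 13 = 26
  bin 10: 12 + 11 = 23
  bin 11: 11 = 11
No arrangement into 10 bins stays within capacity, so 11 is optimal.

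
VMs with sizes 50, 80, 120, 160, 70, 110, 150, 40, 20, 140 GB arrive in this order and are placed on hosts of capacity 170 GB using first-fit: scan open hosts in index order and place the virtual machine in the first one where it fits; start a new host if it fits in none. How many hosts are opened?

7

  50 → host 1 (new)  [load 50/170]
  80 → host 1  [load 130/170]
  120 → host 2 (new)  [load 120/170]
  160 → host 3 (new)  [load 160/170]
  70 → host 4 (new)  [load 70/170]
  110 → host 5 (new)  [load 110/170]
  150 → host 6 (new)  [load 150/170]
  40 → host 1  [load 170/170]
  20 → host 2  [load 140/170]
  140 → host 7 (new)  [load 140/170]
7 hosts opened.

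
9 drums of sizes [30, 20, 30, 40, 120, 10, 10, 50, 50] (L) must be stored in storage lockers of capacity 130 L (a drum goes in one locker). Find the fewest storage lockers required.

3

Total = 120 + 50 + 50 + 40 + 30 + 30 + 20 + 10 + 10 = 360 L.
Lower bound: ⌈360/130⌉ = 3 storage lockers.
A packing using 3 storage lockers:
  locker 1: 120 + 10 = 130
  locker 2: 50 + 50 + 30 = 130
  locker 3: 40 + 30 + 20 + 10 = 100
This matches the lower bound, so 3 is optimal.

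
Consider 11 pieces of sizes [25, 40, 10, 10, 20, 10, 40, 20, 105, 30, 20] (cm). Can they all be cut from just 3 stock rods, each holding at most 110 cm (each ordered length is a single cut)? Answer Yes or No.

Total = 330 cm; ⌈330/110⌉ = 3.
The bound of 3 does not rule out 3, but exhaustive search shows no assignment into 3 stock rods of capacity 110 cm exists — the minimum is 4.

No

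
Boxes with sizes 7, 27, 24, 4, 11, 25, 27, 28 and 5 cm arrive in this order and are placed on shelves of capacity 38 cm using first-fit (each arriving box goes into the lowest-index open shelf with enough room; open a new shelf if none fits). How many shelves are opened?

5

  7 → shelf 1 (new)  [load 7/38]
  27 → shelf 1  [load 34/38]
  24 → shelf 2 (new)  [load 24/38]
  4 → shelf 1  [load 38/38]
  11 → shelf 2  [load 35/38]
  25 → shelf 3 (new)  [load 25/38]
  27 → shelf 4 (new)  [load 27/38]
  28 → shelf 5 (new)  [load 28/38]
  5 → shelf 3  [load 30/38]
5 shelves opened.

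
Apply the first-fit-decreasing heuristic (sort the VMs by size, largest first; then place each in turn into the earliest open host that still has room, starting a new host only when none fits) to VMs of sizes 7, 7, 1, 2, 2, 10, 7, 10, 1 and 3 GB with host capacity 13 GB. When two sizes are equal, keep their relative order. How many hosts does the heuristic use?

5

Sorted descending: 10, 10, 7, 7, 7, 3, 2, 2, 1, 1.
  10 → host 1 (new)  [load 10/13]
  10 → host 2 (new)  [load 10/13]
  7 → host 3 (new)  [load 7/13]
  7 → host 4 (new)  [load 7/13]
  7 → host 5 (new)  [load 7/13]
  3 → host 1  [load 13/13]
  2 → host 2  [load 12/13]
  2 → host 3  [load 9/13]
  1 → host 2  [load 13/13]
  1 → host 3  [load 10/13]
5 hosts opened.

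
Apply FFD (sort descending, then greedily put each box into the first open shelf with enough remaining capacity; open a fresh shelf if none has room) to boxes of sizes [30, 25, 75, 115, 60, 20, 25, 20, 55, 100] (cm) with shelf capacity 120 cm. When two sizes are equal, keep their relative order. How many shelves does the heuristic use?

Sorted descending: 115, 100, 75, 60, 55, 30, 25, 25, 20, 20.
  115 → shelf 1 (new)  [load 115/120]
  100 → shelf 2 (new)  [load 100/120]
  75 → shelf 3 (new)  [load 75/120]
  60 → shelf 4 (new)  [load 60/120]
  55 → shelf 4  [load 115/120]
  30 → shelf 3  [load 105/120]
  25 → shelf 5 (new)  [load 25/120]
  25 → shelf 5  [load 50/120]
  20 → shelf 2  [load 120/120]
  20 → shelf 5  [load 70/120]
5 shelves opened.

5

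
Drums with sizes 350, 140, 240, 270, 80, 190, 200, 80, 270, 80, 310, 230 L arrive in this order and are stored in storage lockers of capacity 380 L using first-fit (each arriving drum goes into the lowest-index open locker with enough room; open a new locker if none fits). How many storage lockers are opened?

  350 → locker 1 (new)  [load 350/380]
  140 → locker 2 (new)  [load 140/380]
  240 → locker 2  [load 380/380]
  270 → locker 3 (new)  [load 270/380]
  80 → locker 3  [load 350/380]
  190 → locker 4 (new)  [load 190/380]
  200 → locker 5 (new)  [load 200/380]
  80 → locker 4  [load 270/380]
  270 → locker 6 (new)  [load 270/380]
  80 → locker 4  [load 350/380]
  310 → locker 7 (new)  [load 310/380]
  230 → locker 8 (new)  [load 230/380]
8 storage lockers opened.

8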